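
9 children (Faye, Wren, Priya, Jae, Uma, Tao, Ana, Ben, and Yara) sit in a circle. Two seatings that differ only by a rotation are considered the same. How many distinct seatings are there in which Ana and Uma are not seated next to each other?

Without the restriction there are (8)! = 40320 seatings.
Those with Ana next to Uma: fuse the pair into one unit and seat 8 units around a circle — 2·(7)! = 10080.
Subtracting, 40320 − 10080 = 30240.

30240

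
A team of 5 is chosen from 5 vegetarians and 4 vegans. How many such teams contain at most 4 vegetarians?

Split by how many vegetarians are chosen (0 through 4).
Sum: C(5,0)·C(4,5) + C(5,1)·C(4,4) + C(5,2)·C(4,3) + C(5,3)·C(4,2) + C(5,4)·C(4,1) = 0 + 5 + 40 + 60 + 20 = 125.

125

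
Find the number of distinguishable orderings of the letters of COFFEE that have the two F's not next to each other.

120

There are 6!/(2!·2!) = 180 arrangements of COFFEE in total.
Arrangements with the F's together: treat FF as one letter, giving (5)!/(2!) = 60.
Hence 180 − 60 = 120.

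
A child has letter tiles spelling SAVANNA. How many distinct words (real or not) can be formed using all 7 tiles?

420

The 7 letters of SAVANNA have repeats: A appearing 3 times and N appearing twice.
The number of distinct arrangements is 7!/(3!·2!) = 5040/12 = 420.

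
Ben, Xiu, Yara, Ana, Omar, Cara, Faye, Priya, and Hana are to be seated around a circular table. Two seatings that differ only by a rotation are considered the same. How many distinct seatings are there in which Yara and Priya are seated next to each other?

10080

Glue Yara and Priya into a block (2 internal orders). Seating 8 units around a circle gives (7)! arrangements.
So 2 × (7)! = 2 × 5040 = 10080.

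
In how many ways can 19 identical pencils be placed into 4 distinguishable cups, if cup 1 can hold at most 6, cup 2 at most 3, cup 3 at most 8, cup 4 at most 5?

20

Without the upper bounds there are C(22,3) = 1540 ways to split 19 among 4 cups.
Subtract solutions that violate a single cap (substitute x_i' = x_i − (cap_i+1)): x_1 ≥ 7 gives C(15,3) = 455; x_2 ≥ 4 gives C(18,3) = 816; x_3 ≥ 9 gives C(13,3) = 286; x_4 ≥ 6 gives C(16,3) = 560. Together 2117.
Add back pairs where two caps are both exceeded: 165 + 20 + 84 + 84 + 220 + 35 = 608.
Subtract triples: 0 + 10 + 0 + 1 = 11.
By inclusion–exclusion the count is 1540 − 2117 + 608 − 11 = 20.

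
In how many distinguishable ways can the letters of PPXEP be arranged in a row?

20

Letter multiplicities in PPXEP: E×1, P×3, X×1.
The number of distinct arrangements is 5!/(3!) = 120/6 = 20.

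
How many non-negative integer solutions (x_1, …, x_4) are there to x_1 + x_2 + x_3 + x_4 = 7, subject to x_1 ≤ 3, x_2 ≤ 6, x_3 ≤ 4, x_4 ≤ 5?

85

By stars and bars, unrestricted non-negative solutions to x_1+…+x_4 = 7 number C(7+3,3) = 120.
Subtract solutions that violate a single cap (substitute x_i' = x_i − (cap_i+1)): x_1 ≥ 4 gives C(6,3) = 20; x_2 ≥ 7 gives C(3,3) = 1; x_3 ≥ 5 gives C(5,3) = 10; x_4 ≥ 6 gives C(4,3) = 4. Together 35.
No two caps can be exceeded simultaneously, so the pair terms are all 0.
By inclusion–exclusion the count is 120 − 35 + 0 = 85.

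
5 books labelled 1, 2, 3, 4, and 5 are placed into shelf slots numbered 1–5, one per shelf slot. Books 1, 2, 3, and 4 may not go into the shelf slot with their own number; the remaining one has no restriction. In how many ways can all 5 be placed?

53

Let Aᵢ (for 1 ≤ i ≤ 4) be the placements that put book i in its forbidden shelf slot. Any j of these fix j positions, leaving (5−j)! ways to fill the rest, and there are C(4,j) ways to pick which j.
By inclusion–exclusion, the number of valid placements is Σ_{j=0}^{4} (−1)^j C(4,j)·(5−j)!.
Computing: 120 − 96 + 36 − 8 + 1 = 53.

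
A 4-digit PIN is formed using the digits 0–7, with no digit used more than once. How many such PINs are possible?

1680

With no repetition, fill the 4 digits in order: 8 choices, then 7, down to 5.
That product is 8 × 7 × 6 × 5 = 1680.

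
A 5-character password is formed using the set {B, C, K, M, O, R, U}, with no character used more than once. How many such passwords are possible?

2520

With no repetition, fill the 5 characters in order: 7 choices, then 6, down to 3.
That product is 7 × 6 × 5 × 4 × 3 = 2520.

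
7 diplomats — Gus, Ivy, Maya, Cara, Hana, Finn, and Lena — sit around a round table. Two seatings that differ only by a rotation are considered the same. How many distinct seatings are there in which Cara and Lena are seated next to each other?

240

Glue Cara and Lena into a block (2 internal orders). Seating 6 units around a circle gives (5)! arrangements.
So 2 × (5)! = 2 × 120 = 240.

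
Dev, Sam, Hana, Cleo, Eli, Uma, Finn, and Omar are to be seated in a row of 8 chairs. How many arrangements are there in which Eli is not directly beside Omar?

There are 8! = 40320 arrangements in all. If Eli and Omar are adjacent, merging them into one block gives 2·(7)! = 10080 arrangements.
Complementary counting: 40320 − 10080 = 30240.

30240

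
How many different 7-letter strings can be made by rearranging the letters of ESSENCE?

ESSENCE has 7 letters with E appearing 3 times and S appearing twice.
The number of distinct arrangements is 7!/(3!·2!) = 5040/12 = 420.

420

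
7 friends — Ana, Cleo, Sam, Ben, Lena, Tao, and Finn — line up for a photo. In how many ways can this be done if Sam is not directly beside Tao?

Of the 7! = 5040 arrangements, those with Sam and Tao adjacent number 2 × 6! = 1440 (treat the pair as a block with 2 internal orders).
So 5040 − 1440 = 3600 arrangements keep them apart.

3600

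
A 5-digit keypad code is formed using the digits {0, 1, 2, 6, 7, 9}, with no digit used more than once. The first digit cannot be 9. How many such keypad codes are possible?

The first digit has 6−1 = 5 choices (anything except 9).
The remaining 4 digits are filled from the other 5 symbols without repetition: 5 × 4 × 3 × 2 = 120.
Total: 5 × 120 = 600.

600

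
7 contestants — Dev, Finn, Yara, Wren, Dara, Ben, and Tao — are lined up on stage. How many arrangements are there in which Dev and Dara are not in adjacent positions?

3600

Of the 7! = 5040 arrangements, those with Dev and Dara adjacent number 2 × 6! = 1440 (treat the pair as a block with 2 internal orders).
So 5040 − 1440 = 3600 arrangements keep them apart.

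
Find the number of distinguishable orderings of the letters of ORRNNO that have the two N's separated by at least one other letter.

There are 6!/(2!·2!·2!) = 90 arrangements of ORRNNO in total.
Arrangements with the N's together: treat NN as one letter, giving (5)!/(2!·2!) = 30.
Subtracting, 90 − 30 = 60 arrangements keep the N's apart.

60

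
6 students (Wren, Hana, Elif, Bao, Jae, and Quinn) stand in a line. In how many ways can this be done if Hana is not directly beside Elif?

480

There are 6! = 720 arrangements in all. If Hana and Elif are adjacent, merging them into one block gives 2·(5)! = 240 arrangements.
So 720 − 240 = 480 arrangements keep them apart.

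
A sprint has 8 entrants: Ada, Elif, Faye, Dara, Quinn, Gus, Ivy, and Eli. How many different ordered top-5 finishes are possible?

There are 8 choices for 1st place, 7 for 2nd, and so on down to 4 for position 5.
That gives 8 × 7 × 6 × 5 × 4 = 6720.

6720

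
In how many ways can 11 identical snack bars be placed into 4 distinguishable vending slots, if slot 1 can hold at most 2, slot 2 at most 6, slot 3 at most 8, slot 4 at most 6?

By stars and bars, unrestricted non-negative solutions to x_1+…+x_4 = 11 number C(11+3,3) = 364.
Subtract solutions that violate a single cap (substitute x_i' = x_i − (cap_i+1)): x_1 ≥ 3 gives C(11,3) = 165; x_2 ≥ 7 gives C(7,3) = 35; x_3 ≥ 9 gives C(5,3) = 10; x_4 ≥ 7 gives C(7,3) = 35. Together 245.
Add back pairs where two caps are both exceeded: 4 + 0 + 4 + 0 + 0 + 0 = 8.
By inclusion–exclusion the count is 364 − 245 + 8 = 127.

127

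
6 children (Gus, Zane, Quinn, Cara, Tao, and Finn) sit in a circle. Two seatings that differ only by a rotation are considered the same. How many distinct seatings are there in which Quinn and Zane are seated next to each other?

48

Treat {Quinn, Zane} as one unit (2 internal orders) and seat the resulting 5 units around the table: (4)! circular arrangements.
So 2 × (4)! = 2 × 24 = 48.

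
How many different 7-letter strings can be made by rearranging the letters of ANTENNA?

420

The 7 letters of ANTENNA have repeats: A appearing twice and N appearing 3 times.
The number of distinct arrangements is 7!/(3!·2!) = 5040/12 = 420.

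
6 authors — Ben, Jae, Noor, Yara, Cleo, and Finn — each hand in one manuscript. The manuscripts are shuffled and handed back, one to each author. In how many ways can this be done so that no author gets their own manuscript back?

265

Let Aᵢ be the assignments in which author i gets their own manuscript. We want the size of the complement of A₁∪…∪A_6.
By inclusion–exclusion this is Σ_{j=0}^{6} (−1)^j C(6,j)·(6−j)!.
Computing: 720 − 720 + 360 − 120 + 30 − 6 + 1 = 265.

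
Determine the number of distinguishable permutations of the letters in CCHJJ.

CCHJJ has 5 letters with C appearing twice and J appearing twice.
So there are 5! / (2!·2!) = 30 distinguishable arrangements.

30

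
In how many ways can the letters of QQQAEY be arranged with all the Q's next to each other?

24

Treat the 3 copies of Q as a single block. The multiset to arrange is then {QQQ, A, E, Y}, 4 items in all.
All 4 items are distinct, so there are (4)! = 24 arrangements.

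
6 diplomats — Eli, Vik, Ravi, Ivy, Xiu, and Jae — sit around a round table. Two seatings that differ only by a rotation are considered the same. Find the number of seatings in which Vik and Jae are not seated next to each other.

72

All circular seatings of 6 people number (5)! = 120.
Seatings with Vik beside Jae: treat them as a block with 2 internal orders, giving 2 × (4)! = 48.
Subtracting, 120 − 48 = 72.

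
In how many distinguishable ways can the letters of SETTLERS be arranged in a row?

The 8 letters of SETTLERS have repeats: E appearing twice, S appearing twice, and T appearing twice.
Dividing 8! = 40320 by 2!·2!·2! = 8 for the repeated letters gives 5040.

5040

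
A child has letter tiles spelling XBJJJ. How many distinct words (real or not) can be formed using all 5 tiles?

XBJJJ has 5 letters with J appearing 3 times.
Dividing 5! = 120 by 3! = 6 for the repeated letters gives 20.

20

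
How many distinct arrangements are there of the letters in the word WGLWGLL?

210

The 7 letters of WGLWGLL have repeats: G appearing twice, L appearing 3 times, and W appearing twice.
Dividing 7! = 5040 by 3!·2!·2! = 24 for the repeated letters gives 210.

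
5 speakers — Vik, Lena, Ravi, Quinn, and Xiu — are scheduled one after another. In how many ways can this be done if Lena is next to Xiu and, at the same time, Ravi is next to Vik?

Treat {Lena,Xiu} as one block (2 orders) and {Ravi,Vik} as another (2 orders).
That leaves 3 units to arrange: 2 × 2 × 3! = 4 × 6 = 24.

24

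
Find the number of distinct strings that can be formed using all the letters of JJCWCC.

60

The 6 letters of JJCWCC have repeats: C appearing 3 times and J appearing twice.
The number of distinct arrangements is 6!/(3!·2!) = 720/12 = 60.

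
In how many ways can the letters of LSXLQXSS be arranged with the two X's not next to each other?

Total arrangements of LSXLQXSS: 8!/(3!·2!·2!) = 1680.
Arrangements with the X's together: treat XX as one letter, giving (7)!/(3!·2!) = 420.
Subtracting, 1680 − 420 = 1260 arrangements keep the X's apart.

1260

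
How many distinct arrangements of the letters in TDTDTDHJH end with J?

560

Fix J in the last position and arrange the remaining 8 letters.
Those 8 letters have D appearing 3 times, H appearing twice, and T appearing 3 times, giving (8)!/(3!·3!·2!) = 560.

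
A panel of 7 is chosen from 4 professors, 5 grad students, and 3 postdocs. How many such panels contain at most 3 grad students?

Split by how many grad students are chosen (0 through 3).
Sum: C(5,0)·C(7,7) + C(5,1)·C(7,6) + C(5,2)·C(7,5) + C(5,3)·C(7,4) = 1 + 35 + 210 + 350 = 596.

596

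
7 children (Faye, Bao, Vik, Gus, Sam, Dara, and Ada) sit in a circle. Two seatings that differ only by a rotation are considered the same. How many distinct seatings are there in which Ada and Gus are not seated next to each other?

480

Without the restriction there are (6)! = 720 seatings.
Those with Ada next to Gus: fuse the pair into one unit and seat 6 units around a circle — 2·(5)! = 240.
Subtracting, 720 − 240 = 480.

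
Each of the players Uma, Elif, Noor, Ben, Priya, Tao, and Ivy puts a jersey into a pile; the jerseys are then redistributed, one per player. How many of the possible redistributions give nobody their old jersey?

1854

Let Aᵢ be the assignments in which player i gets their old jersey. We want the size of the complement of A₁∪…∪A_7.
By inclusion–exclusion this is Σ_{j=0}^{7} (−1)^j C(7,j)·(7−j)!.
Computing: 5040 − 5040 + 2520 − 840 + 210 − 42 + 7 − 1 = 1854.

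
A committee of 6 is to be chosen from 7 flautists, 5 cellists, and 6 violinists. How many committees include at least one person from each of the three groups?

Total 6-person selections from all 18: C(18,6) = 18564.
Selections missing a whole group: no flautists → C(11,6) = 462; no cellists → C(13,6) = 1716; no violinists → C(12,6) = 924.
Add back selections omitting two groups (i.e. drawn from a single group): C(7,6) + C(5,6) + C(6,6) = 8.
By inclusion–exclusion: 18564 − 3102 + 8 = 15470.

15470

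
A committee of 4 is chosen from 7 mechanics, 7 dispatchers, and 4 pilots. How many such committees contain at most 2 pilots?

Split by how many pilots are chosen (0 through 2).
Sum: C(4,0)·C(14,4) + C(4,1)·C(14,3) + C(4,2)·C(14,2) = 1001 + 1456 + 546 = 3003.

3003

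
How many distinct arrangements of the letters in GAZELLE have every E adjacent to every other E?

Treat the 2 copies of E as a single block. The multiset to arrange is then {EE, A, G, L, L, Z}, 6 items in all.
That gives (6)!/(2!) = 360 arrangements.

360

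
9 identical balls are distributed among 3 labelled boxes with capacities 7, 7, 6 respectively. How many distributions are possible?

Ignoring the caps, the number of non-negative solutions to x_1+…+x_3 = 9 is C(11,2) = 55.
Subtract solutions that violate a single cap (substitute x_i' = x_i − (cap_i+1)): x_1 ≥ 8 gives C(3,2) = 3; x_2 ≥ 8 gives C(3,2) = 3; x_3 ≥ 7 gives C(4,2) = 6. Together 12.
No two caps can be exceeded simultaneously, so the pair terms are all 0.
By inclusion–exclusion the count is 55 − 12 + 0 = 43.

43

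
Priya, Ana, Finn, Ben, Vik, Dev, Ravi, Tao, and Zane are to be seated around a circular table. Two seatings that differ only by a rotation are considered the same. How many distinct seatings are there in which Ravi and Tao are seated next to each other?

Glue Ravi and Tao into a block (2 internal orders). Seating 8 units around a circle gives (7)! arrangements.
So 2 × (7)! = 2 × 5040 = 10080.

10080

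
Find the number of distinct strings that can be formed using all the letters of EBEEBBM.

140

The 7 letters of EBEEBBM have repeats: B appearing 3 times and E appearing 3 times.
So there are 7! / (3!·3!) = 140 distinguishable arrangements.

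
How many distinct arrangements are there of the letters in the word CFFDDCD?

210

CFFDDCD has 7 letters with C appearing twice, D appearing 3 times, and F appearing twice.
The number of distinct arrangements is 7!/(3!·2!·2!) = 5040/24 = 210.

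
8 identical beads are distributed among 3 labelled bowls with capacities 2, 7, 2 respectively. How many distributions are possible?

Ignoring the caps, the number of non-negative solutions to x_1+…+x_3 = 8 is C(10,2) = 45.
Subtract solutions that violate a single cap (substitute x_i' = x_i − (cap_i+1)): x_1 ≥ 3 gives C(7,2) = 21; x_2 ≥ 8 gives C(2,2) = 1; x_3 ≥ 3 gives C(7,2) = 21. Together 43.
Add back pairs where two caps are both exceeded: 0 + 6 + 0 = 6.
By inclusion–exclusion the count is 45 − 43 + 6 = 8.

8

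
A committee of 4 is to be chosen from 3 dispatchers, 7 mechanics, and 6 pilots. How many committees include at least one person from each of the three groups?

819

With no constraint there are C(16,4) = 1820 possible selections.
Subtract selections that omit an entire group: no dispatchers → C(13,4) = 715; no mechanics → C(9,4) = 126; no pilots → C(10,4) = 210.
Add back selections omitting two groups (i.e. drawn from a single group): C(3,4) + C(7,4) + C(6,4) = 50.
By inclusion–exclusion: 1820 − 1051 + 50 = 819.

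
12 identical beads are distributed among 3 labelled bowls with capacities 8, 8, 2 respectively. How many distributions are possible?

18

Without the upper bounds there are C(14,2) = 91 ways to split 12 among 3 bowls.
Subtract solutions that violate a single cap (substitute x_i' = x_i − (cap_i+1)): x_1 ≥ 9 gives C(5,2) = 10; x_2 ≥ 9 gives C(5,2) = 10; x_3 ≥ 3 gives C(11,2) = 55. Together 75.
Add back pairs where two caps are both exceeded: 0 + 1 + 1 = 2.
By inclusion–exclusion the count is 91 − 75 + 2 = 18.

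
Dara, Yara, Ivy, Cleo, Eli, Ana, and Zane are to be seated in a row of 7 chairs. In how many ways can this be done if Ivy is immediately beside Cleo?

1440

Glue Ivy and Cleo into one block (2 internal orders), leaving 6 units to arrange in a row.
That gives 2 × 6! = 2 × 720 = 1440.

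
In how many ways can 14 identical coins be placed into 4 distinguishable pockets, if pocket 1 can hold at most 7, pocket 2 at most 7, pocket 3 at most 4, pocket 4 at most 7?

220

Without the upper bounds there are C(17,3) = 680 ways to split 14 among 4 pockets.
Subtract solutions that violate a single cap (substitute x_i' = x_i − (cap_i+1)): x_1 ≥ 8 gives C(9,3) = 84; x_2 ≥ 8 gives C(9,3) = 84; x_3 ≥ 5 gives C(12,3) = 220; x_4 ≥ 8 gives C(9,3) = 84. Together 472.
Add back pairs where two caps are both exceeded: 0 + 4 + 0 + 4 + 0 + 4 = 12.
By inclusion–exclusion the count is 680 − 472 + 12 = 220.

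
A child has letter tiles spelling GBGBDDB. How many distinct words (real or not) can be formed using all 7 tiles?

210

Letter multiplicities in GBGBDDB: B×3, D×2, G×2.
The number of distinct arrangements is 7!/(3!·2!·2!) = 5040/24 = 210.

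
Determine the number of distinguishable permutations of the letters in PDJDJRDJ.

1120

The 8 letters of PDJDJRDJ have repeats: D appearing 3 times and J appearing 3 times.
So there are 8! / (3!·3!) = 1120 distinguishable arrangements.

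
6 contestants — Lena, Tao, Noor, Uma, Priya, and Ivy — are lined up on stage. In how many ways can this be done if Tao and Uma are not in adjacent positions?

There are 6! = 720 arrangements in all. If Tao and Uma are adjacent, merging them into one block gives 2·(5)! = 240 arrangements.
So 720 − 240 = 480 arrangements keep them apart.

480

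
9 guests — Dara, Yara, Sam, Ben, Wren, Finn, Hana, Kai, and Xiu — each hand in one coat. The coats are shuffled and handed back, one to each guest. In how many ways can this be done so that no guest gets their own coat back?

133496

Count assignments avoiding every fixed point. For any j of the 9 guests fixed to their own coat, the other 9−j can be arranged in (9−j)! ways.
By inclusion–exclusion this is Σ_{j=0}^{9} (−1)^j C(9,j)·(9−j)!.
Computing: 362880 − 362880 + 181440 − 60480 + 15120 − 3024 + 504 − 72 + 9 − 1 = 133496.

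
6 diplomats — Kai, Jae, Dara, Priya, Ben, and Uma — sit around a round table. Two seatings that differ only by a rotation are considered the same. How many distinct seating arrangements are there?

120

Around a circle, 6 distinct people have 6!/6 = (5)! = 120 rotationally distinct seatings.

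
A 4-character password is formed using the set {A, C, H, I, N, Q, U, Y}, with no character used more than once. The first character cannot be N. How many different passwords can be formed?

1470

The first character has 8−1 = 7 choices (anything except N).
The remaining 3 characters are filled from the other 7 symbols without repetition: 7 × 6 × 5 = 210.
Total: 7 × 210 = 1470.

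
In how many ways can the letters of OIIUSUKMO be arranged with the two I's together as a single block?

Treat the 2 copies of I as a single block. The multiset to arrange is then {II, K, M, O, O, S, U, U}, 8 items in all.
That gives (8)!/(2!·2!) = 10080 arrangements.

10080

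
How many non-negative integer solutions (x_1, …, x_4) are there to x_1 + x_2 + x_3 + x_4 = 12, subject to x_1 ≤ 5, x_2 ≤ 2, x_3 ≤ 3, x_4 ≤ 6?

30

Without the upper bounds there are C(15,3) = 455 ways to split 12 among 4 variables.
Subtract solutions that violate a single cap (substitute x_i' = x_i − (cap_i+1)): x_1 ≥ 6 gives C(9,3) = 84; x_2 ≥ 3 gives C(12,3) = 220; x_3 ≥ 4 gives C(11,3) = 165; x_4 ≥ 7 gives C(8,3) = 56. Together 525.
Add back pairs where two caps are both exceeded: 20 + 10 + 0 + 56 + 10 + 4 = 100.
By inclusion–exclusion the count is 455 − 525 + 100 = 30.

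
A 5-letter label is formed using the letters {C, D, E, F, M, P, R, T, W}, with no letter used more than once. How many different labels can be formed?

15120

Choose and order 5 of the 9 symbols: the first letter has 9 options, the next 8, and so on down to 5.
9 × 8 × 7 × 6 × 5 = 15120.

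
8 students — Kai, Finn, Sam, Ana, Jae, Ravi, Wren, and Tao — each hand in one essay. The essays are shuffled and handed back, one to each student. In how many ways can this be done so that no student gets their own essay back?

14833

Let Aᵢ be the assignments in which student i gets their own essay. We want the size of the complement of A₁∪…∪A_8.
By inclusion–exclusion this is Σ_{j=0}^{8} (−1)^j C(8,j)·(8−j)!.
Computing: 40320 − 40320 + 20160 − 6720 + 1680 − 336 + 56 − 8 + 1 = 14833.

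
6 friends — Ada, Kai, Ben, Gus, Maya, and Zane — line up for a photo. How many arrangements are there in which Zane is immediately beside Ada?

240

Glue Zane and Ada into one block (2 internal orders), leaving 5 units to arrange in a row.
That gives 2 × 5! = 2 × 120 = 240.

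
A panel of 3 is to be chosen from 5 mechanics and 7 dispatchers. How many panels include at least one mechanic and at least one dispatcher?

Unrestricted: C(12,3) = 220 ways to pick any 3 of the 12.
Selections missing a whole group: no mechanics → C(7,3) = 35; no dispatchers → C(5,3) = 10.
Both groups omitted at once is impossible, so 220 − 45 = 175.

175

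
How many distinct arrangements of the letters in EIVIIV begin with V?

With the first slot taken by V, it remains to arrange the other 5 letters (EIIIV).
Those 5 letters have I appearing 3 times, giving (5)!/(3!) = 20.

20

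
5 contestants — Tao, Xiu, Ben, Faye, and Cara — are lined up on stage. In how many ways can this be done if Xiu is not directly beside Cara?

Of the 5! = 120 arrangements, those with Xiu and Cara adjacent number 2 × 4! = 48 (treat the pair as a block with 2 internal orders).
So 120 − 48 = 72 arrangements keep them apart.

72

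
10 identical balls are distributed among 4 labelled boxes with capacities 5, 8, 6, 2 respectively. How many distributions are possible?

112

Without the upper bounds there are C(13,3) = 286 ways to split 10 among 4 boxes.
Subtract solutions that violate a single cap (substitute x_i' = x_i − (cap_i+1)): x_1 ≥ 6 gives C(7,3) = 35; x_2 ≥ 9 gives C(4,3) = 4; x_3 ≥ 7 gives C(6,3) = 20; x_4 ≥ 3 gives C(10,3) = 120. Together 179.
Add back pairs where two caps are both exceeded: 0 + 0 + 4 + 0 + 0 + 1 = 5.
By inclusion–exclusion the count is 286 − 179 + 5 = 112.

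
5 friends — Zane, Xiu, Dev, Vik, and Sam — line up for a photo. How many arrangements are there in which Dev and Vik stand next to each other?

Place the 3 others and the Dev-Vik pair as 4 objects in a line; the pair has 2 internal arrangements.
That gives 2 × 4! = 2 × 24 = 48.

48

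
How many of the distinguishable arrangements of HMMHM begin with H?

With the first slot taken by H, it remains to arrange the other 4 letters (MMHM).
Those 4 letters have M appearing 3 times, giving (4)!/(3!) = 4.

4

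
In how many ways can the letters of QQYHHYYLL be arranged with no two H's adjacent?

Total arrangements of QQYHHYYLL: 9!/(3!·2!·2!·2!) = 7560.
If the two H's are adjacent, glue them into one block, leaving 8 items to arrange: (8)!/(3!·2!·2!) = 1680 ways.
Subtracting, 7560 − 1680 = 5880 arrangements keep the H's apart.

5880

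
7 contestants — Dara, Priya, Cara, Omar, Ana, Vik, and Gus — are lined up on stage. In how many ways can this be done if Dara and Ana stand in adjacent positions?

1440

Glue Dara and Ana into one block (2 internal orders), leaving 6 units to arrange in a row.
That gives 2 × 6! = 2 × 720 = 1440.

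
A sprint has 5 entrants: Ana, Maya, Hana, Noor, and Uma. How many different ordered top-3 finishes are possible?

This is an ordered selection of 3 from 5: P(5,3).
That gives 5 × 4 × 3 = 60.

60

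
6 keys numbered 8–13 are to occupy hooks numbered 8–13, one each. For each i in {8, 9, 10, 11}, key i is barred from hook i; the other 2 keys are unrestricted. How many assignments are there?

Let Aᵢ (for 8 ≤ i ≤ 11) be the placements that put key i in its forbidden hook. Any j of these fix j positions, leaving (6−j)! ways to fill the rest, and there are C(4,j) ways to pick which j.
By inclusion–exclusion, the number of valid placements is Σ_{j=0}^{4} (−1)^j C(4,j)·(6−j)!.
Computing: 720 − 480 + 144 − 24 + 2 = 362.

362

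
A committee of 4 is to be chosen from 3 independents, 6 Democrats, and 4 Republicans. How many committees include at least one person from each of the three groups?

Unrestricted: C(13,4) = 715 ways to pick any 4 of the 13.
Subtract selections that omit an entire group: no independents → C(10,4) = 210; no Democrats → C(7,4) = 35; no Republicans → C(9,4) = 126.
Add back selections omitting two groups (i.e. drawn from a single group): C(3,4) + C(6,4) + C(4,4) = 16.
By inclusion–exclusion: 715 − 371 + 16 = 360.

360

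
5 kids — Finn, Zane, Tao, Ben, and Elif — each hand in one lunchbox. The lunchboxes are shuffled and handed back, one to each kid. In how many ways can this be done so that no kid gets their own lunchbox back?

This is the derangement count D_5: permutations of 5 items with no fixed point.
By inclusion–exclusion this is Σ_{j=0}^{5} (−1)^j C(5,j)·(5−j)!.
Computing: 120 − 120 + 60 − 20 + 5 − 1 = 44.

44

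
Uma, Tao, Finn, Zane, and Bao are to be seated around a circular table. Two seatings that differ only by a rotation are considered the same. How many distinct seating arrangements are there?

24

Fix one person's seat to break rotational symmetry; the remaining 4 people can be arranged in (4)! = 24 ways.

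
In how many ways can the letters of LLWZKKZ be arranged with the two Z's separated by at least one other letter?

450

There are 7!/(2!·2!·2!) = 630 arrangements of LLWZKKZ in total.
Arrangements with the Z's together: treat ZZ as one letter, giving (6)!/(2!·2!) = 180.
Subtracting, 630 − 180 = 450 arrangements keep the Z's apart.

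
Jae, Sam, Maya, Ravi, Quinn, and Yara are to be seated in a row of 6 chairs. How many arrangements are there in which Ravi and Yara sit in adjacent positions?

Glue Ravi and Yara into one block (2 internal orders), leaving 5 units to arrange in a row.
So the count is 2·(5)! = 240.

240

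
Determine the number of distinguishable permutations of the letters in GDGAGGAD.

GDGAGGAD has 8 letters with A appearing twice, D appearing twice, and G appearing 4 times.
So there are 8! / (4!·2!·2!) = 420 distinguishable arrangements.

420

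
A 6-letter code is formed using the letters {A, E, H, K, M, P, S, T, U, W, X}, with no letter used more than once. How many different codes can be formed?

Choose and order 6 of the 11 symbols: the first letter has 11 options, the next 10, and so on down to 6.
That product is 11 × 10 × 9 × 8 × 7 × 6 = 332640.

332640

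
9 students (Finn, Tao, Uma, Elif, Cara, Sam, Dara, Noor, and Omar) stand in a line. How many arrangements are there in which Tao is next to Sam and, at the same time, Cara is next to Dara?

Treat {Tao,Sam} as one block (2 orders) and {Cara,Dara} as another (2 orders).
That leaves 7 units to arrange: 2 × 2 × 7! = 4 × 5040 = 20160.

20160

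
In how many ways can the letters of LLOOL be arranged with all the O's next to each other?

Treat the 2 copies of O as a single block. The multiset to arrange is then {OO, L, L, L}, 4 items in all.
That gives (4)!/(3!) = 4 arrangements.

4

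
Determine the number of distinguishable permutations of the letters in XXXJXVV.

105

The 7 letters of XXXJXVV have repeats: V appearing twice and X appearing 4 times.
So there are 7! / (4!·2!) = 105 distinguishable arrangements.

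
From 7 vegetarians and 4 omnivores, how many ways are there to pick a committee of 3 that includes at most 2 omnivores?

161

Split by how many omnivores are chosen (0 through 2).
Sum: C(4,0)·C(7,3) + C(4,1)·C(7,2) + C(4,2)·C(7,1) = 35 + 84 + 42 = 161.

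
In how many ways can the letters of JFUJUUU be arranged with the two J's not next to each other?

There are 7!/(4!·2!) = 105 arrangements of JFUJUUU in total.
Arrangements with the J's together: treat JJ as one letter, giving (6)!/(4!) = 30.
Hence 105 − 30 = 75.

75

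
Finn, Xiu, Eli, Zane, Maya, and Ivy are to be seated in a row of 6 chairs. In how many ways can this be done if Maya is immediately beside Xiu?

240

Treat {Maya, Xiu} as a single unit. There are 5 units to order, and the pair itself can be ordered 2 ways.
So the count is 2·(5)! = 240.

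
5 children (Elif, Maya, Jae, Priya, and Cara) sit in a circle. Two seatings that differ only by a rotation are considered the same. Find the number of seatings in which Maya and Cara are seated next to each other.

12

Treat {Maya, Cara} as one unit (2 internal orders) and seat the resulting 4 units around the table: (3)! circular arrangements.
So 2 × (3)! = 2 × 6 = 12.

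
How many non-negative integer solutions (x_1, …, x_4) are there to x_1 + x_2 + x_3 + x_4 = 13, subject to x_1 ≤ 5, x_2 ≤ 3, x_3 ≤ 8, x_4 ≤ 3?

By stars and bars, unrestricted non-negative solutions to x_1+…+x_4 = 13 number C(13+3,3) = 560.
Subtract solutions that violate a single cap (substitute x_i' = x_i − (cap_i+1)): x_1 ≥ 6 gives C(10,3) = 120; x_2 ≥ 4 gives C(12,3) = 220; x_3 ≥ 9 gives C(7,3) = 35; x_4 ≥ 4 gives C(12,3) = 220. Together 595.
Add back pairs where two caps are both exceeded: 20 + 0 + 20 + 1 + 56 + 1 = 98.
By inclusion–exclusion the count is 560 − 595 + 98 = 63.

63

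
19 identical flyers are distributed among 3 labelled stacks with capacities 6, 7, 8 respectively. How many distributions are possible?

Ignoring the caps, the number of non-negative solutions to x_1+…+x_3 = 19 is C(21,2) = 210.
Subtract solutions that violate a single cap (substitute x_i' = x_i − (cap_i+1)): x_1 ≥ 7 gives C(14,2) = 91; x_2 ≥ 8 gives C(13,2) = 78; x_3 ≥ 9 gives C(12,2) = 66. Together 235.
Add back pairs where two caps are both exceeded: 15 + 10 + 6 = 31.
By inclusion–exclusion the count is 210 − 235 + 31 = 6.

6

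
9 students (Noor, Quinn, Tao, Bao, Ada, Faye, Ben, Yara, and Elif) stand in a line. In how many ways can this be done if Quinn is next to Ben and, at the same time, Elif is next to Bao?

Treat {Quinn,Ben} as one block (2 orders) and {Elif,Bao} as another (2 orders).
That leaves 7 units to arrange: 2 × 2 × 7! = 4 × 5040 = 20160.

20160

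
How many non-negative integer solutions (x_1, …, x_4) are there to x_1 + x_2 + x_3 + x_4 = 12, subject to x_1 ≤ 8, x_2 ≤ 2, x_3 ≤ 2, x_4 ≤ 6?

45

Ignoring the caps, the number of non-negative solutions to x_1+…+x_4 = 12 is C(15,3) = 455.
Subtract solutions that violate a single cap (substitute x_i' = x_i − (cap_i+1)): x_1 ≥ 9 gives C(6,3) = 20; x_2 ≥ 3 gives C(12,3) = 220; x_3 ≥ 3 gives C(12,3) = 220; x_4 ≥ 7 gives C(8,3) = 56. Together 516.
Add back pairs where two caps are both exceeded: 1 + 1 + 0 + 84 + 10 + 10 = 106.
By inclusion–exclusion the count is 455 − 516 + 106 = 45.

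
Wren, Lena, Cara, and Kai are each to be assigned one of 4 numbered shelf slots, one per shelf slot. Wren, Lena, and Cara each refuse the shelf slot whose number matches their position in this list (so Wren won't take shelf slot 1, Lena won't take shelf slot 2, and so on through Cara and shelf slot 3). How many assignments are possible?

Let Aᵢ (for i ∈ {1, 2, 3}) be the placements that put person i in their forbidden shelf slot. Any j of these fix j positions, leaving (4−j)! ways to fill the rest, and there are C(3,j) ways to pick which j.
By inclusion–exclusion, the number of valid placements is Σ_{j=0}^{3} (−1)^j C(3,j)·(4−j)!.
Computing: 24 − 18 + 6 − 1 = 11.

11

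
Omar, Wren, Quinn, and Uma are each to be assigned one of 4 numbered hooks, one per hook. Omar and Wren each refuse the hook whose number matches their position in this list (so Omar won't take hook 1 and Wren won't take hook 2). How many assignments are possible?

Let Aᵢ (for i ∈ {1, 2}) be the placements that put person i in their forbidden hook. Any j of these fix j positions, leaving (4−j)! ways to fill the rest, and there are C(2,j) ways to pick which j.
By inclusion–exclusion, the number of valid placements is Σ_{j=0}^{2} (−1)^j C(2,j)·(4−j)!.
Computing: 24 − 12 + 2 = 14.

14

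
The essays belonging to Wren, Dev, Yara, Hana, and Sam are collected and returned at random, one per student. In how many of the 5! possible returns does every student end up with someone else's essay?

Let Aᵢ be the assignments in which student i gets their own essay. We want the size of the complement of A₁∪…∪A_5.
By inclusion–exclusion this is Σ_{j=0}^{5} (−1)^j C(5,j)·(5−j)!.
Computing: 120 − 120 + 60 − 20 + 5 − 1 = 44.

44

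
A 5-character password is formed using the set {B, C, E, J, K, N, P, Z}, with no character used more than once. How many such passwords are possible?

This is a permutation of 5 out of 8: P(8,5) = 8!/3!.
8 × 7 × 6 × 5 × 4 = 6720.

6720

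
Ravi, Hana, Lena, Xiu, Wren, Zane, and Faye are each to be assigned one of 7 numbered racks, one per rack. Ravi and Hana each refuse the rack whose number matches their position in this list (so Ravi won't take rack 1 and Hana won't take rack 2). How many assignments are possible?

3720

Let Aᵢ (for i ∈ {1, 2}) be the placements that put person i in their forbidden rack. Any j of these fix j positions, leaving (7−j)! ways to fill the rest, and there are C(2,j) ways to pick which j.
By inclusion–exclusion, the number of valid placements is Σ_{j=0}^{2} (−1)^j C(2,j)·(7−j)!.
Computing: 5040 − 1440 + 120 = 3720.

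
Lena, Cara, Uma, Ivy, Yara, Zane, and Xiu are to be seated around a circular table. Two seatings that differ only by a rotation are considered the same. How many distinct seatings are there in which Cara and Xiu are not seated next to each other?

Without the restriction there are (6)! = 720 seatings.
Seatings with Cara beside Xiu: treat them as a block with 2 internal orders, giving 2 × (5)! = 240.
Subtracting, 720 − 240 = 480.

480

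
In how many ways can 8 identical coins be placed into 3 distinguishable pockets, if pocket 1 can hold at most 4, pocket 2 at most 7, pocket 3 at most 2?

Without the upper bounds there are C(10,2) = 45 ways to split 8 among 3 pockets.
Subtract solutions that violate a single cap (substitute x_i' = x_i − (cap_i+1)): x_1 ≥ 5 gives C(5,2) = 10; x_2 ≥ 8 gives C(2,2) = 1; x_3 ≥ 3 gives C(7,2) = 21. Together 32.
Add back pairs where two caps are both exceeded: 0 + 1 + 0 = 1.
By inclusion–exclusion the count is 45 − 32 + 1 = 14.

14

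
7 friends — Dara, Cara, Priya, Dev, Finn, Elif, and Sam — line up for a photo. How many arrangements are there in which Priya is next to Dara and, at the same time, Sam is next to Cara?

Treat {Priya,Dara} as one block (2 orders) and {Sam,Cara} as another (2 orders).
That leaves 5 units to arrange: 2 × 2 × 5! = 4 × 120 = 480.

480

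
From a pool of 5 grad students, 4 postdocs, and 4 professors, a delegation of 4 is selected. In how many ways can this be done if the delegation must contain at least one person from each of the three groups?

Unrestricted: C(13,4) = 715 ways to pick any 4 of the 13.
Selections missing a whole group: no grad students → C(8,4) = 70; no postdocs → C(9,4) = 126; no professors → C(9,4) = 126.
Add back selections omitting two groups (i.e. drawn from a single group): C(5,4) + C(4,4) + C(4,4) = 7.
By inclusion–exclusion: 715 − 322 + 7 = 400.

400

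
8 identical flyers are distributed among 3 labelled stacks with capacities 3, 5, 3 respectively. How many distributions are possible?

10

Ignoring the caps, the number of non-negative solutions to x_1+…+x_3 = 8 is C(10,2) = 45.
Subtract solutions that violate a single cap (substitute x_i' = x_i − (cap_i+1)): x_1 ≥ 4 gives C(6,2) = 15; x_2 ≥ 6 gives C(4,2) = 6; x_3 ≥ 4 gives C(6,2) = 15. Together 36.
Add back pairs where two caps are both exceeded: 0 + 1 + 0 = 1.
By inclusion–exclusion the count is 45 − 36 + 1 = 10.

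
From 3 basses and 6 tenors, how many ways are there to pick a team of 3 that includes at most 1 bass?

Split by how many basses are chosen (0 through 1).
Sum: C(3,0)·C(6,3) + C(3,1)·C(6,2) = 20 + 45 = 65.

65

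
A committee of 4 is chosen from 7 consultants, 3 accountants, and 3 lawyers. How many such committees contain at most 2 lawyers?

705

Split by how many lawyers are chosen (0 through 2).
Sum: C(3,0)·C(10,4) + C(3,1)·C(10,3) + C(3,2)·C(10,2) = 210 + 360 + 135 = 705.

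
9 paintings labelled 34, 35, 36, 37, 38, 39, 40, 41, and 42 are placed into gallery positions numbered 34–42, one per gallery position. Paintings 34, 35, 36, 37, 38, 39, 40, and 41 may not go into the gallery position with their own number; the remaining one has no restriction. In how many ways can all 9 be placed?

148329

Let Aᵢ (for 34 ≤ i ≤ 41) be the placements that put painting i in its forbidden gallery position. Any j of these fix j positions, leaving (9−j)! ways to fill the rest, and there are C(8,j) ways to pick which j.
By inclusion–exclusion, the number of valid placements is Σ_{j=0}^{8} (−1)^j C(8,j)·(9−j)!.
Computing: 362880 − 322560 + 141120 − 40320 + 8400 − 1344 + 168 − 16 + 1 = 148329.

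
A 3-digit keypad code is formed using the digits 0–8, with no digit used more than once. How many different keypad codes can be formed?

With no repetition, fill the 3 digits in order: 9 choices, then 8, down to 7.
That product is 9 × 8 × 7 = 504.

504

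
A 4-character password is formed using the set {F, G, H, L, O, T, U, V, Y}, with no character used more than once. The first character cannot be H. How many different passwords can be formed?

The first character has 9−1 = 8 choices (anything except H).
The remaining 3 characters are filled from the other 8 symbols without repetition: 8 × 7 × 6 = 336.
Total: 8 × 336 = 2688.

2688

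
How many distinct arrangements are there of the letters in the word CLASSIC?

1260

The 7 letters of CLASSIC have repeats: C appearing twice and S appearing twice.
The number of distinct arrangements is 7!/(2!·2!) = 5040/4 = 1260.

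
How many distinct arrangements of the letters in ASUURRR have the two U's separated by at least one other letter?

300

Total arrangements of ASUURRR: 7!/(3!·2!) = 420.
If the two U's are adjacent, glue them into one block, leaving 6 items to arrange: (6)!/(3!) = 120 ways.
Hence 420 − 120 = 300.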